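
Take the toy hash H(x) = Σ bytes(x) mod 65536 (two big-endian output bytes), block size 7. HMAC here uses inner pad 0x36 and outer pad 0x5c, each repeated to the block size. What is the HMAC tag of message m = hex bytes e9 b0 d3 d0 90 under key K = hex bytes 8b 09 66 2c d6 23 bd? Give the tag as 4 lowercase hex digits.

0478

Key hex bytes 8b 09 66 2c d6 23 bd is exactly B = 7 bytes: K' = 8b 09 66 2c d6 23 bd.
K' ⊕ ipad = bd 3f 50 1a e0 15 8b.  K' ⊕ opad = d7 55 3a 70 8a 7f e1.
Inner input = (K'⊕ipad) ∥ m = bd 3f 50 1a e0 15 8b ∥ e9 b0 d3 d0 90.
Inner hash: sum = 189+63+80+26+224+21+139+233+176+211+208+144 = 1714 → 06 b2.
Outer input = (K'⊕opad) ∥ inner = d7 55 3a 70 8a 7f e1 ∥ 06 b2.
Outer hash (tag): sum = 215+85+58+112+138+127+225+6+178 = 1144 → 04 78.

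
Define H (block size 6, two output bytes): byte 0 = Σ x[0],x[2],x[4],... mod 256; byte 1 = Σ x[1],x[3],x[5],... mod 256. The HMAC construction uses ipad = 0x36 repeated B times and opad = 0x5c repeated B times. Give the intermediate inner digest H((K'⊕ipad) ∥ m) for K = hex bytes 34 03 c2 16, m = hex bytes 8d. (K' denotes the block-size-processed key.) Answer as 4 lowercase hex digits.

Key hex bytes 34 03 c2 16 is 4 bytes ≤ B = 6; zero-pad to 6 bytes: K' = 34 03 c2 16 00 00.
K' ⊕ ipad = 02 35 f4 20 36 36.
Inner input = 02 35 f4 20 36 36 ∥ 8d.
Inner hash: even-index sum = 441 mod 256 = 185; odd-index sum = 139 mod 256 = 139 → b9 8b.

b98b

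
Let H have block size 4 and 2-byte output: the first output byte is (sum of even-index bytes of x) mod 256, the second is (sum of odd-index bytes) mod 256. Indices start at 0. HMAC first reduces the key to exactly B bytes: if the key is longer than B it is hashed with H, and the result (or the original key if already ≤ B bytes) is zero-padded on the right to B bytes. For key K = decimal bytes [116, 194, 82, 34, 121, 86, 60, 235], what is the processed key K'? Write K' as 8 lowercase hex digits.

|K| = 8 > B = 4, so first hash the key.
H(K): even-index sum = 379 mod 256 = 123; odd-index sum = 549 mod 256 = 37 → 7b 25.
Zero-pad H(K) = 7b 25 to 4 bytes: K' = 7b 25 00 00.

7b250000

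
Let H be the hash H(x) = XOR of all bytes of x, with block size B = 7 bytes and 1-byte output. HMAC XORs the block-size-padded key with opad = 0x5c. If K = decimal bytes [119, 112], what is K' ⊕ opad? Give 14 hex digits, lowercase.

Key decimal bytes [119, 112] = 77 70 is 2 bytes ≤ B = 7; zero-pad to 7 bytes: K' = 77 70 00 00 00 00 00.
XOR each byte with 0x5c: 77⊕5c=2b, 70⊕5c=2c, 00⊕5c=5c, 00⊕5c=5c, 00⊕5c=5c, 00⊕5c=5c, 00⊕5c=5c.

2b2c5c5c5c5c5c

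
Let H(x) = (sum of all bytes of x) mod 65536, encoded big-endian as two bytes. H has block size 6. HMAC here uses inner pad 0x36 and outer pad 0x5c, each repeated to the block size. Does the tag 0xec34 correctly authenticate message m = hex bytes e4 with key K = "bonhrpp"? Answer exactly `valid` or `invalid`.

Key "bonhrpp" = 62 6f 6e 68 72 70 70 is 7 bytes > B = 6, so hash it first: H(key) = 02 f9, then zero-pad to 6 bytes: K' = 02 f9 00 00 00 00.
K' ⊕ ipad = 34 cf 36 36 36 36; K' ⊕ opad = 5e a5 5c 5c 5c 5c.
Inner hash: sum = 52+207+54+54+54+54+228 = 703 → 02 bf.
Outer hash (recomputed tag): sum = 94+165+92+92+92+92+2+191 = 820 → 03 34.
Recomputed tag = 0334; claimed = ec34 → mismatch.

invalid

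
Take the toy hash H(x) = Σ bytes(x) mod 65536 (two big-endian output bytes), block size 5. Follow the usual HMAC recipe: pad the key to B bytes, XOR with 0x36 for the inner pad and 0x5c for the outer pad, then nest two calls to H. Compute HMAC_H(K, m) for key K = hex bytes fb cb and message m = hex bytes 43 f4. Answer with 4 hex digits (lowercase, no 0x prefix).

02f8

Key hex bytes fb cb is 2 bytes ≤ B = 5; zero-pad to 5 bytes: K' = fb cb 00 00 00.
K' ⊕ ipad = cd fd 36 36 36.  K' ⊕ opad = a7 97 5c 5c 5c.
Inner input = (K'⊕ipad) ∥ m = cd fd 36 36 36 ∥ 43 f4.
Inner hash: sum = 205+253+54+54+54+67+244 = 931 → 03 a3.
Outer input = (K'⊕opad) ∥ inner = a7 97 5c 5c 5c ∥ 03 a3.
Outer hash (tag): sum = 167+151+92+92+92+3+163 = 760 → 02 f8.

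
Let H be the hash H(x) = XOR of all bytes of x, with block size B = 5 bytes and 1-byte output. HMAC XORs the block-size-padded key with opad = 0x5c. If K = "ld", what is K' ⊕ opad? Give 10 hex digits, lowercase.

Key "ld" = 6c 64 is 2 bytes ≤ B = 5; zero-pad to 5 bytes: K' = 6c 64 00 00 00.
XOR each byte with 0x5c: 6c⊕5c=30, 64⊕5c=38, 00⊕5c=5c, 00⊕5c=5c, 00⊕5c=5c.

30385c5c5c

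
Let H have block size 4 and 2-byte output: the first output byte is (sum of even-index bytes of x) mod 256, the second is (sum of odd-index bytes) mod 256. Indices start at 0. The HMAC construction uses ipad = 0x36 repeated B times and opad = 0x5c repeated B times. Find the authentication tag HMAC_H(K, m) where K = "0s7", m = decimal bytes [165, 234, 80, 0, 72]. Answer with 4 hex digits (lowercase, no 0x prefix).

Key "0s7" = 30 73 37 is 3 bytes ≤ B = 4; zero-pad to 4 bytes: K' = 30 73 37 00.
K' ⊕ ipad = 06 45 01 36.  K' ⊕ opad = 6c 2f 6b 5c.
Inner input = (K'⊕ipad) ∥ m = 06 45 01 36 ∥ a5 ea 50 00 48.
Inner hash: even-index sum = 324 mod 256 = 68; odd-index sum = 357 mod 256 = 101 → 44 65.
Outer input = (K'⊕opad) ∥ inner = 6c 2f 6b 5c ∥ 44 65.
Outer hash (tag): even-index sum = 283 mod 256 = 27; odd-index sum = 240 mod 256 = 240 → 1b f0.

1bf0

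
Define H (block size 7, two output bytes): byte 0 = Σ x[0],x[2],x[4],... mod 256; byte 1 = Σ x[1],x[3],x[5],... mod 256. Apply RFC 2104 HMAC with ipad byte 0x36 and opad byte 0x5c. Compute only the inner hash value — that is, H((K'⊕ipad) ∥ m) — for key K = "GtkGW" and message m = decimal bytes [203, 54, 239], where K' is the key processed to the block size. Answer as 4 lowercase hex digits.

Key "GtkGW" = 47 74 6b 47 57 is 5 bytes ≤ B = 7; zero-pad to 7 bytes: K' = 47 74 6b 47 57 00 00.
K' ⊕ ipad = 71 42 5d 71 61 36 36.
Inner input = 71 42 5d 71 61 36 36 ∥ cb 36 ef.
Inner hash: even-index sum = 411 mod 256 = 155; odd-index sum = 675 mod 256 = 163 → 9b a3.

9ba3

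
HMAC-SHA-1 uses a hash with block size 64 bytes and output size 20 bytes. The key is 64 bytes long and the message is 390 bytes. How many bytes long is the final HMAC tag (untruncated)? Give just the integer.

20

The tag is one SHA-1 digest: 20 bytes.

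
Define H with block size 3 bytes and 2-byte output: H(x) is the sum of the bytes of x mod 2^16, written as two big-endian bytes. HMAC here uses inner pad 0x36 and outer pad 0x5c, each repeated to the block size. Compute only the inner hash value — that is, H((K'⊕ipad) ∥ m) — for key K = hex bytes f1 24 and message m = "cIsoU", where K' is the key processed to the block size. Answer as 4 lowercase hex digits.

02f2

Key hex bytes f1 24 is 2 bytes ≤ B = 3; zero-pad to 3 bytes: K' = f1 24 00.
K' ⊕ ipad = c7 12 36.
Inner input = c7 12 36 ∥ 63 49 73 6f 55.
Inner hash: sum = 199+18+54+99+73+115+111+85 = 754 → 02 f2.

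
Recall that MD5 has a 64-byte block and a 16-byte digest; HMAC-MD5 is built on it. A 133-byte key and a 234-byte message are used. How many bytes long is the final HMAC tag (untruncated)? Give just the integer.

The tag is one MD5 digest: 16 bytes.

16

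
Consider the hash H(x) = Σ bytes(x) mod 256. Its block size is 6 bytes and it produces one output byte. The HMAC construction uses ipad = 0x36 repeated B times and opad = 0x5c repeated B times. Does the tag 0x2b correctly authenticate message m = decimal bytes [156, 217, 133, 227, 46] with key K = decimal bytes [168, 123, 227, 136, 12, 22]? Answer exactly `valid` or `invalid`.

valid

Key decimal bytes [168, 123, 227, 136, 12, 22] = a8 7b e3 88 0c 16 is exactly B = 6 bytes: K' = a8 7b e3 88 0c 16.
K' ⊕ ipad = 9e 4d d5 be 3a 20; K' ⊕ opad = f4 27 bf d4 50 4a.
Inner hash: sum = 158+77+213+190+58+32+156+217+133+227+46 = 1507; mod 256 = 227 → e3.
Outer hash (recomputed tag): sum = 244+39+191+212+80+74+227 = 1067; mod 256 = 43 → 2b.
Recomputed tag = 2b; claimed = 2b → match.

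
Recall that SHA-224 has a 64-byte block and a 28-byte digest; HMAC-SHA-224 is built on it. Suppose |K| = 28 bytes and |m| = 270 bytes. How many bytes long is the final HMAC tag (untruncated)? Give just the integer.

28

The tag is one SHA-224 digest: 28 bytes.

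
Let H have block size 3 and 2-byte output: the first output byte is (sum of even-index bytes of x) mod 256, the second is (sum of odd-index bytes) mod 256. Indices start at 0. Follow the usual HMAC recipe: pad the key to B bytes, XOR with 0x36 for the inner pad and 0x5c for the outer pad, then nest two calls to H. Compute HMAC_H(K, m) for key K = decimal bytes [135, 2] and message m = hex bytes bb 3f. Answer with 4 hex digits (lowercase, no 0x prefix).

Key decimal bytes [135, 2] = 87 02 is 2 bytes ≤ B = 3; zero-pad to 3 bytes: K' = 87 02 00.
K' ⊕ ipad = b1 34 36.  K' ⊕ opad = db 5e 5c.
Inner input = (K'⊕ipad) ∥ m = b1 34 36 ∥ bb 3f.
Inner hash: even-index sum = 294 mod 256 = 38; odd-index sum = 239 mod 256 = 239 → 26 ef.
Outer input = (K'⊕opad) ∥ inner = db 5e 5c ∥ 26 ef.
Outer hash (tag): even-index sum = 550 mod 256 = 38; odd-index sum = 132 mod 256 = 132 → 26 84.

2684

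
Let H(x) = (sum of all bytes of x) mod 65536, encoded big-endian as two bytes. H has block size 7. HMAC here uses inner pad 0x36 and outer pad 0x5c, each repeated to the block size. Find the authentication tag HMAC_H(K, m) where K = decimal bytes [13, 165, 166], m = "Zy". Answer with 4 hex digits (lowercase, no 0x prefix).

03c0

Key decimal bytes [13, 165, 166] = 0d a5 a6 is 3 bytes ≤ B = 7; zero-pad to 7 bytes: K' = 0d a5 a6 00 00 00 00.
K' ⊕ ipad = 3b 93 90 36 36 36 36.  K' ⊕ opad = 51 f9 fa 5c 5c 5c 5c.
Inner input = (K'⊕ipad) ∥ m = 3b 93 90 36 36 36 36 ∥ 5a 79.
Inner hash: sum = 59+147+144+54+54+54+54+90+121 = 777 → 03 09.
Outer input = (K'⊕opad) ∥ inner = 51 f9 fa 5c 5c 5c 5c ∥ 03 09.
Outer hash (tag): sum = 81+249+250+92+92+92+92+3+9 = 960 → 03 c0.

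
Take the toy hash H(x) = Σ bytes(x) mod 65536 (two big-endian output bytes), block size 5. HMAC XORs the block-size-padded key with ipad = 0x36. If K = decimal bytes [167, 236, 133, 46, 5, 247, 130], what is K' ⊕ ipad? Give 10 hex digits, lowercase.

Key decimal bytes [167, 236, 133, 46, 5, 247, 130] = a7 ec 85 2e 05 f7 82 is 7 bytes > B = 5, so hash it first: H(key) = 03 c4, then zero-pad to 5 bytes: K' = 03 c4 00 00 00.
XOR each byte with 0x36: 03⊕36=35, c4⊕36=f2, 00⊕36=36, 00⊕36=36, 00⊕36=36.

35f2363636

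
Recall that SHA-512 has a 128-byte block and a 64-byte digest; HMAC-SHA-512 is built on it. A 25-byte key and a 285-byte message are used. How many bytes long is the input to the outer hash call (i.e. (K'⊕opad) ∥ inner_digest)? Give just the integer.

192

Key is 25 ≤ 128 bytes, zero-padded: |K'| = 128.
Outer input = (K'⊕opad) ∥ H(inner) → 128 + 64 = 192 bytes.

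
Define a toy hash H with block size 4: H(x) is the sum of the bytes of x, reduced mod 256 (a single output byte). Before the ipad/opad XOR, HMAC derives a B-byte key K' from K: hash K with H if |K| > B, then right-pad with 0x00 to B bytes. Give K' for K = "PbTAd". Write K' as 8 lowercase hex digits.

ab000000

|K| = 5 > B = 4, so first hash the key.
H(K): sum = 80+98+84+65+100 = 427; mod 256 = 171 → ab.
Zero-pad H(K) = ab to 4 bytes: K' = ab 00 00 00.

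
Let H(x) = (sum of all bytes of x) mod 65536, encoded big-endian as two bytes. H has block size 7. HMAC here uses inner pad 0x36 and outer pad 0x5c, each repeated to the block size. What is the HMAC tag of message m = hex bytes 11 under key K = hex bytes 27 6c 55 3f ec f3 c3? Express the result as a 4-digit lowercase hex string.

Key hex bytes 27 6c 55 3f ec f3 c3 is exactly B = 7 bytes: K' = 27 6c 55 3f ec f3 c3.
K' ⊕ ipad = 11 5a 63 09 da c5 f5.  K' ⊕ opad = 7b 30 09 63 b0 af 9f.
Inner input = (K'⊕ipad) ∥ m = 11 5a 63 09 da c5 f5 ∥ 11.
Inner hash: sum = 17+90+99+9+218+197+245+17 = 892 → 03 7c.
Outer input = (K'⊕opad) ∥ inner = 7b 30 09 63 b0 af 9f ∥ 03 7c.
Outer hash (tag): sum = 123+48+9+99+176+175+159+3+124 = 916 → 03 94.

0394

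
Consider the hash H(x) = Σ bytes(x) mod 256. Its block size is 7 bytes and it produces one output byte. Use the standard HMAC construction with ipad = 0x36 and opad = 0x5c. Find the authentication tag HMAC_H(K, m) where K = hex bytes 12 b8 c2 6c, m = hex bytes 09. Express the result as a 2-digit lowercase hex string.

Key hex bytes 12 b8 c2 6c is 4 bytes ≤ B = 7; zero-pad to 7 bytes: K' = 12 b8 c2 6c 00 00 00.
K' ⊕ ipad = 24 8e f4 5a 36 36 36.  K' ⊕ opad = 4e e4 9e 30 5c 5c 5c.
Inner input = (K'⊕ipad) ∥ m = 24 8e f4 5a 36 36 36 ∥ 09.
Inner hash: sum = 36+142+244+90+54+54+54+9 = 683; mod 256 = 171 → ab.
Outer input = (K'⊕opad) ∥ inner = 4e e4 9e 30 5c 5c 5c ∥ ab.
Outer hash (tag): sum = 78+228+158+48+92+92+92+171 = 959; mod 256 = 191 → bf.

bf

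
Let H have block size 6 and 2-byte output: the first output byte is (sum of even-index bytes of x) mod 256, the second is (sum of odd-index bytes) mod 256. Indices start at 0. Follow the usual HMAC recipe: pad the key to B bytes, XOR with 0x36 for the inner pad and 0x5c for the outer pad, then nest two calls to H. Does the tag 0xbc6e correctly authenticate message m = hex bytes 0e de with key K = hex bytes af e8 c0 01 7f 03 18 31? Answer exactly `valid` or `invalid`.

valid

Key hex bytes af e8 c0 01 7f 03 18 31 is 8 bytes > B = 6, so hash it first: H(key) = 06 1d, then zero-pad to 6 bytes: K' = 06 1d 00 00 00 00.
K' ⊕ ipad = 30 2b 36 36 36 36; K' ⊕ opad = 5a 41 5c 5c 5c 5c.
Inner hash: even-index sum = 170 mod 256 = 170; odd-index sum = 373 mod 256 = 117 → aa 75.
Outer hash (recomputed tag): even-index sum = 444 mod 256 = 188; odd-index sum = 366 mod 256 = 110 → bc 6e.
Recomputed tag = bc6e; claimed = bc6e → match.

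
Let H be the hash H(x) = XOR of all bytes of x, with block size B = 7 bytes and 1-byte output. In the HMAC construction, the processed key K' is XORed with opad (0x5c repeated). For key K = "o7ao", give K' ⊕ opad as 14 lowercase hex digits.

336b3d335c5c5c

Key "o7ao" = 6f 37 61 6f is 4 bytes ≤ B = 7; zero-pad to 7 bytes: K' = 6f 37 61 6f 00 00 00.
XOR each byte with 0x5c: 6f⊕5c=33, 37⊕5c=6b, 61⊕5c=3d, 6f⊕5c=33, 00⊕5c=5c, 00⊕5c=5c, 00⊕5c=5c.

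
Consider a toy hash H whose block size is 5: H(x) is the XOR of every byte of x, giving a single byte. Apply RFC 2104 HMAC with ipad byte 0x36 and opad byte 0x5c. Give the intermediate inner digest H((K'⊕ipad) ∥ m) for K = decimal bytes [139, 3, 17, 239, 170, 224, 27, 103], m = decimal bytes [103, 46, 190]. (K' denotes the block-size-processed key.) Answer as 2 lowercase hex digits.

81

Key decimal bytes [139, 3, 17, 239, 170, 224, 27, 103] = 8b 03 11 ef aa e0 1b 67 is 8 bytes > B = 5, so hash it first: H(key) = 40, then zero-pad to 5 bytes: K' = 40 00 00 00 00.
K' ⊕ ipad = 76 36 36 36 36.
Inner input = 76 36 36 36 36 ∥ 67 2e be.
Inner hash: XOR 76⊕36⊕36⊕36⊕36⊕67⊕2e⊕be = 81.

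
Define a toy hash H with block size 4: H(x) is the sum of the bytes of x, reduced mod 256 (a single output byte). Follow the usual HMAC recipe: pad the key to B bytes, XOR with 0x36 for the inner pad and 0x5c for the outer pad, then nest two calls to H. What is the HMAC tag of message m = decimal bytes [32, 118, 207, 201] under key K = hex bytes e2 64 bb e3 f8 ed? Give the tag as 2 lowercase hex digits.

Key hex bytes e2 64 bb e3 f8 ed is 6 bytes > B = 4, so hash it first: H(key) = c9, then zero-pad to 4 bytes: K' = c9 00 00 00.
K' ⊕ ipad = ff 36 36 36.  K' ⊕ opad = 95 5c 5c 5c.
Inner input = (K'⊕ipad) ∥ m = ff 36 36 36 ∥ 20 76 cf c9.
Inner hash: sum = 255+54+54+54+32+118+207+201 = 975; mod 256 = 207 → cf.
Outer input = (K'⊕opad) ∥ inner = 95 5c 5c 5c ∥ cf.
Outer hash (tag): sum = 149+92+92+92+207 = 632; mod 256 = 120 → 78.

78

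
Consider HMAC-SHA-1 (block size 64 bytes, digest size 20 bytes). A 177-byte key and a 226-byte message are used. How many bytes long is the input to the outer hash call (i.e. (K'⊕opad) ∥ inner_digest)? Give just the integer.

Key is 177 > 64 bytes, so it is hashed to 20 bytes then zero-padded to 64: |K'| = 64.
Outer input = (K'⊕opad) ∥ H(inner) → 64 + 20 = 84 bytes.

84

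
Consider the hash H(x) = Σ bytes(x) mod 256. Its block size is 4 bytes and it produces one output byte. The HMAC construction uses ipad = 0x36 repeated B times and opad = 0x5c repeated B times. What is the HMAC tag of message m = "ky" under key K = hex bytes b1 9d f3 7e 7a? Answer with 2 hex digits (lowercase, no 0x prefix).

Key hex bytes b1 9d f3 7e 7a is 5 bytes > B = 4, so hash it first: H(key) = 39, then zero-pad to 4 bytes: K' = 39 00 00 00.
K' ⊕ ipad = 0f 36 36 36.  K' ⊕ opad = 65 5c 5c 5c.
Inner input = (K'⊕ipad) ∥ m = 0f 36 36 36 ∥ 6b 79.
Inner hash: sum = 15+54+54+54+107+121 = 405; mod 256 = 149 → 95.
Outer input = (K'⊕opad) ∥ inner = 65 5c 5c 5c ∥ 95.
Outer hash (tag): sum = 101+92+92+92+149 = 526; mod 256 = 14 → 0e.

0e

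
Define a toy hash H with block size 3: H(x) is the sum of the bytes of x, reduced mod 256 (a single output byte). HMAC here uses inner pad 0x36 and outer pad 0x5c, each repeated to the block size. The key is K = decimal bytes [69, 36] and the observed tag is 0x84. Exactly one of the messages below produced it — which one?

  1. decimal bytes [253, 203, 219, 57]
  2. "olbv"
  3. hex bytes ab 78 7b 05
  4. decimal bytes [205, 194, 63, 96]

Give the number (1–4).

1

Key decimal bytes [69, 36] = 45 24 is 2 bytes ≤ B = 3; zero-pad to 3 bytes: K' = 45 24 00.
K' ⊕ ipad = 73 12 36; K' ⊕ opad = 19 78 5c.
m1: inner = H(73 12 36 fd cb db 39) = 97; tag = H(19 78 5c 97) = 84 ← matches
m2: inner = H(73 12 36 6f 6c 62 76) = 6e; tag = H(19 78 5c 6e) = 5b
m3: inner = H(73 12 36 ab 78 7b 05) = 5e; tag = H(19 78 5c 5e) = 4b
m4: inner = H(73 12 36 cd c2 3f 60) = e9; tag = H(19 78 5c e9) = d6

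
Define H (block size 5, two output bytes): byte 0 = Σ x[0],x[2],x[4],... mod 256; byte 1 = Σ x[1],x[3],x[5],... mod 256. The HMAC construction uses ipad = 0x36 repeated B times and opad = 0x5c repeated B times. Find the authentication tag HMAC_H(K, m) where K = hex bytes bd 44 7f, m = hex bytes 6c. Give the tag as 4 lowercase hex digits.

747e

Key hex bytes bd 44 7f is 3 bytes ≤ B = 5; zero-pad to 5 bytes: K' = bd 44 7f 00 00.
K' ⊕ ipad = 8b 72 49 36 36.  K' ⊕ opad = e1 18 23 5c 5c.
Inner input = (K'⊕ipad) ∥ m = 8b 72 49 36 36 ∥ 6c.
Inner hash: even-index sum = 266 mod 256 = 10; odd-index sum = 276 mod 256 = 20 → 0a 14.
Outer input = (K'⊕opad) ∥ inner = e1 18 23 5c 5c ∥ 0a 14.
Outer hash (tag): even-index sum = 372 mod 256 = 116; odd-index sum = 126 mod 256 = 126 → 74 7e.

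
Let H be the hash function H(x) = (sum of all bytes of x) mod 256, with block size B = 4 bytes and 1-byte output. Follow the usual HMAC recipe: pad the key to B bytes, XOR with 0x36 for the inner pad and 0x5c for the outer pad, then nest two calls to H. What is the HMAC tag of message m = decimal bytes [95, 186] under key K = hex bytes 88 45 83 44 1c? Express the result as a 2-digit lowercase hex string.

41

Key hex bytes 88 45 83 44 1c is 5 bytes > B = 4, so hash it first: H(key) = b0, then zero-pad to 4 bytes: K' = b0 00 00 00.
K' ⊕ ipad = 86 36 36 36.  K' ⊕ opad = ec 5c 5c 5c.
Inner input = (K'⊕ipad) ∥ m = 86 36 36 36 ∥ 5f ba.
Inner hash: sum = 134+54+54+54+95+186 = 577; mod 256 = 65 → 41.
Outer input = (K'⊕opad) ∥ inner = ec 5c 5c 5c ∥ 41.
Outer hash (tag): sum = 236+92+92+92+65 = 577; mod 256 = 65 → 41.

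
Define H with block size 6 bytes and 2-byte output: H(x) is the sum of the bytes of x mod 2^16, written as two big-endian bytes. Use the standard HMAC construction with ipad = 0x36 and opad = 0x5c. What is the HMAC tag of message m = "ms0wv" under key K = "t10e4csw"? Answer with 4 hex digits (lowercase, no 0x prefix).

034e

Key "t10e4csw" = 74 31 30 65 34 63 73 77 is 8 bytes > B = 6, so hash it first: H(key) = 02 bb, then zero-pad to 6 bytes: K' = 02 bb 00 00 00 00.
K' ⊕ ipad = 34 8d 36 36 36 36.  K' ⊕ opad = 5e e7 5c 5c 5c 5c.
Inner input = (K'⊕ipad) ∥ m = 34 8d 36 36 36 36 ∥ 6d 73 30 77 76.
Inner hash: sum = 52+141+54+54+54+54+109+115+48+119+118 = 918 → 03 96.
Outer input = (K'⊕opad) ∥ inner = 5e e7 5c 5c 5c 5c ∥ 03 96.
Outer hash (tag): sum = 94+231+92+92+92+92+3+150 = 846 → 03 4e.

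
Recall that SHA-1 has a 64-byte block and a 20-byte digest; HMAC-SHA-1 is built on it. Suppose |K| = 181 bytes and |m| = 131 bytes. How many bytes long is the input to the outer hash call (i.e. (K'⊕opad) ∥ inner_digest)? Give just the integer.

Key is 181 > 64 bytes, so it is hashed to 20 bytes then zero-padded to 64: |K'| = 64.
Outer input = (K'⊕opad) ∥ H(inner) → 64 + 20 = 84 bytes.

84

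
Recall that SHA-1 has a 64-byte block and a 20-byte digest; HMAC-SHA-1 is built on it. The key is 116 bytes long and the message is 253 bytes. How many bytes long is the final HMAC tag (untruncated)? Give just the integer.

The tag is one SHA-1 digest: 20 bytes.

20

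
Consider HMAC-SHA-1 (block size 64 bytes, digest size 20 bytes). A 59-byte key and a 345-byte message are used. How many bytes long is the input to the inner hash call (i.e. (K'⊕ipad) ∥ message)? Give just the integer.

409

Key is 59 ≤ 64 bytes, zero-padded: |K'| = 64.
Inner input = (K'⊕ipad) ∥ m → 64 + 345 = 409 bytes.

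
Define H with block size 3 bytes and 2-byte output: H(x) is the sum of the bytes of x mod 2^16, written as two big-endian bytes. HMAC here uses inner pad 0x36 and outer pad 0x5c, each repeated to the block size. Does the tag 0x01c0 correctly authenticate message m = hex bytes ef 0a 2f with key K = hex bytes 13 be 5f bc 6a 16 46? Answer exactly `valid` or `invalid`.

valid

Key hex bytes 13 be 5f bc 6a 16 46 is 7 bytes > B = 3, so hash it first: H(key) = 02 b2, then zero-pad to 3 bytes: K' = 02 b2 00.
K' ⊕ ipad = 34 84 36; K' ⊕ opad = 5e ee 5c.
Inner hash: sum = 52+132+54+239+10+47 = 534 → 02 16.
Outer hash (recomputed tag): sum = 94+238+92+2+22 = 448 → 01 c0.
Recomputed tag = 01c0; claimed = 01c0 → match.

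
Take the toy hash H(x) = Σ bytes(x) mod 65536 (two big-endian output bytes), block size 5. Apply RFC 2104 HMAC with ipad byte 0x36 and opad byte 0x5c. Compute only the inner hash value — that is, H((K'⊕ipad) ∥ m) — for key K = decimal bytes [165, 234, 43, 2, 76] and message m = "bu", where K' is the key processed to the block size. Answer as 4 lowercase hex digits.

Key decimal bytes [165, 234, 43, 2, 76] = a5 ea 2b 02 4c is exactly B = 5 bytes: K' = a5 ea 2b 02 4c.
K' ⊕ ipad = 93 dc 1d 34 7a.
Inner input = 93 dc 1d 34 7a ∥ 62 75.
Inner hash: sum = 147+220+29+52+122+98+117 = 785 → 03 11.

0311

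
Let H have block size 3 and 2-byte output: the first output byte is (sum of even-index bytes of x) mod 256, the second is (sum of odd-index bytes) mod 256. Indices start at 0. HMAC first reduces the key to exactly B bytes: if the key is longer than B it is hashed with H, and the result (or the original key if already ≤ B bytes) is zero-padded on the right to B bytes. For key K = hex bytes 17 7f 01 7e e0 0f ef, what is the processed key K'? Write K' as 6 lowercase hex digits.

e70c00

|K| = 7 > B = 3, so first hash the key.
H(K): even-index sum = 487 mod 256 = 231; odd-index sum = 268 mod 256 = 12 → e7 0c.
Zero-pad H(K) = e7 0c to 3 bytes: K' = e7 0c 00.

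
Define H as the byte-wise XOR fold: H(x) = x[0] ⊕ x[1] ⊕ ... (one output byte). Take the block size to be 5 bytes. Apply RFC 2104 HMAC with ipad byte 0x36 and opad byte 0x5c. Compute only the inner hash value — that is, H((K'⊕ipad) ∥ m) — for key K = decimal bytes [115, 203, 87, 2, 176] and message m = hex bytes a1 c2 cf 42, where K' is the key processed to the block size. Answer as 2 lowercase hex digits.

Key decimal bytes [115, 203, 87, 2, 176] = 73 cb 57 02 b0 is exactly B = 5 bytes: K' = 73 cb 57 02 b0.
K' ⊕ ipad = 45 fd 61 34 86.
Inner input = 45 fd 61 34 86 ∥ a1 c2 cf 42.
Inner hash: XOR 45⊕fd⊕61⊕34⊕86⊕a1⊕c2⊕cf⊕42 = 85.

85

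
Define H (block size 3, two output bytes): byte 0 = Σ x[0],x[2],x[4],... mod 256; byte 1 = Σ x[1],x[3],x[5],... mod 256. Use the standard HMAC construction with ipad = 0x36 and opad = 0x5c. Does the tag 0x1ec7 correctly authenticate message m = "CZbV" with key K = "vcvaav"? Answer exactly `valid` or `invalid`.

valid

Key "vcvaav" = 76 63 76 61 61 76 is 6 bytes > B = 3, so hash it first: H(key) = 4d 3a, then zero-pad to 3 bytes: K' = 4d 3a 00.
K' ⊕ ipad = 7b 0c 36; K' ⊕ opad = 11 66 5c.
Inner hash: even-index sum = 353 mod 256 = 97; odd-index sum = 177 mod 256 = 177 → 61 b1.
Outer hash (recomputed tag): even-index sum = 286 mod 256 = 30; odd-index sum = 199 mod 256 = 199 → 1e c7.
Recomputed tag = 1ec7; claimed = 1ec7 → match.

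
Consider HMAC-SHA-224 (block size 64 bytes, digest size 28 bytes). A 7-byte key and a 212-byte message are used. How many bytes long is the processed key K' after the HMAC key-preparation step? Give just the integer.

64

Key is 7 ≤ 64 bytes, zero-padded: |K'| = 64.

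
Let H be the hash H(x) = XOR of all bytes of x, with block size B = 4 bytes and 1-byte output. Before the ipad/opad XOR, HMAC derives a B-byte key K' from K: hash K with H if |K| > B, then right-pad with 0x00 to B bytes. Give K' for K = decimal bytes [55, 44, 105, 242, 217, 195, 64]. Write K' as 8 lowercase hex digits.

da000000

|K| = 7 > B = 4, so first hash the key.
H(K): XOR 37⊕2c⊕69⊕f2⊕d9⊕c3⊕40 = da.
Zero-pad H(K) = da to 4 bytes: K' = da 00 00 00.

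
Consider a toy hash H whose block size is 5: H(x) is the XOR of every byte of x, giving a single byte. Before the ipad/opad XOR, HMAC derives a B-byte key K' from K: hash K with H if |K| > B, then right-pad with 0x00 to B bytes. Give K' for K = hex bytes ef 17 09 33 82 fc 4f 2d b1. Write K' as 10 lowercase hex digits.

6f00000000

|K| = 9 > B = 5, so first hash the key.
H(K): XOR ef⊕17⊕09⊕33⊕82⊕fc⊕4f⊕2d⊕b1 = 6f.
Zero-pad H(K) = 6f to 5 bytes: K' = 6f 00 00 00 00.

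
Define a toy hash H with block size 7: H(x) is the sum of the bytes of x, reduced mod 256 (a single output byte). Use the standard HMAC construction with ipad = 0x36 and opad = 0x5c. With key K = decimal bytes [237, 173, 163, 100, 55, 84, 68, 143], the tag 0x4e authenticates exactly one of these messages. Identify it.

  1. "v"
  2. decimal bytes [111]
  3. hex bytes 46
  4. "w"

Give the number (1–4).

1

Key decimal bytes [237, 173, 163, 100, 55, 84, 68, 143] = ed ad a3 64 37 54 44 8f is 8 bytes > B = 7, so hash it first: H(key) = ff, then zero-pad to 7 bytes: K' = ff 00 00 00 00 00 00.
K' ⊕ ipad = c9 36 36 36 36 36 36; K' ⊕ opad = a3 5c 5c 5c 5c 5c 5c.
m1: inner = H(c9 36 36 36 36 36 36 76) = 83; tag = H(a3 5c 5c 5c 5c 5c 5c 83) = 4e ← matches
m2: inner = H(c9 36 36 36 36 36 36 6f) = 7c; tag = H(a3 5c 5c 5c 5c 5c 5c 7c) = 47
m3: inner = H(c9 36 36 36 36 36 36 46) = 53; tag = H(a3 5c 5c 5c 5c 5c 5c 53) = 1e
m4: inner = H(c9 36 36 36 36 36 36 77) = 84; tag = H(a3 5c 5c 5c 5c 5c 5c 84) = 4f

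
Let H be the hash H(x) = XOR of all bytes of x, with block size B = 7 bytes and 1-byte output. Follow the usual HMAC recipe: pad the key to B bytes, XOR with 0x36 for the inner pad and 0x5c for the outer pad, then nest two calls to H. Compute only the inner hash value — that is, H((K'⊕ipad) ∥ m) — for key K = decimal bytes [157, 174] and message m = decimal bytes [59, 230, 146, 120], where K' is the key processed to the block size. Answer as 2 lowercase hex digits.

32

Key decimal bytes [157, 174] = 9d ae is 2 bytes ≤ B = 7; zero-pad to 7 bytes: K' = 9d ae 00 00 00 00 00.
K' ⊕ ipad = ab 98 36 36 36 36 36.
Inner input = ab 98 36 36 36 36 36 ∥ 3b e6 92 78.
Inner hash: XOR ab⊕98⊕36⊕36⊕36⊕36⊕36⊕3b⊕e6⊕92⊕78 = 32.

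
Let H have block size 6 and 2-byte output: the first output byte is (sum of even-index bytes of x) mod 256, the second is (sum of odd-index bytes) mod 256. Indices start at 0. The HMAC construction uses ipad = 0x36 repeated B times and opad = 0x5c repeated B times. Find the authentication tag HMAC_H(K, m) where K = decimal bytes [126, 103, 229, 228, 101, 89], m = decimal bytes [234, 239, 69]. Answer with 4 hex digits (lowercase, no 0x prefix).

Key decimal bytes [126, 103, 229, 228, 101, 89] = 7e 67 e5 e4 65 59 is exactly B = 6 bytes: K' = 7e 67 e5 e4 65 59.
K' ⊕ ipad = 48 51 d3 d2 53 6f.  K' ⊕ opad = 22 3b b9 b8 39 05.
Inner input = (K'⊕ipad) ∥ m = 48 51 d3 d2 53 6f ∥ ea ef 45.
Inner hash: even-index sum = 669 mod 256 = 157; odd-index sum = 641 mod 256 = 129 → 9d 81.
Outer input = (K'⊕opad) ∥ inner = 22 3b b9 b8 39 05 ∥ 9d 81.
Outer hash (tag): even-index sum = 433 mod 256 = 177; odd-index sum = 377 mod 256 = 121 → b1 79.

b179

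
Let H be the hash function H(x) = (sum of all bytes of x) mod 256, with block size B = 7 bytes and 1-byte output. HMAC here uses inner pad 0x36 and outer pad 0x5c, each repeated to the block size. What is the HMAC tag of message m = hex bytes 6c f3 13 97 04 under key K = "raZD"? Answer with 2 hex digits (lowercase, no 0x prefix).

Key "raZD" = 72 61 5a 44 is 4 bytes ≤ B = 7; zero-pad to 7 bytes: K' = 72 61 5a 44 00 00 00.
K' ⊕ ipad = 44 57 6c 72 36 36 36.  K' ⊕ opad = 2e 3d 06 18 5c 5c 5c.
Inner input = (K'⊕ipad) ∥ m = 44 57 6c 72 36 36 36 ∥ 6c f3 13 97 04.
Inner hash: sum = 68+87+108+114+54+54+54+108+243+19+151+4 = 1064; mod 256 = 40 → 28.
Outer input = (K'⊕opad) ∥ inner = 2e 3d 06 18 5c 5c 5c ∥ 28.
Outer hash (tag): sum = 46+61+6+24+92+92+92+40 = 453; mod 256 = 197 → c5.

c5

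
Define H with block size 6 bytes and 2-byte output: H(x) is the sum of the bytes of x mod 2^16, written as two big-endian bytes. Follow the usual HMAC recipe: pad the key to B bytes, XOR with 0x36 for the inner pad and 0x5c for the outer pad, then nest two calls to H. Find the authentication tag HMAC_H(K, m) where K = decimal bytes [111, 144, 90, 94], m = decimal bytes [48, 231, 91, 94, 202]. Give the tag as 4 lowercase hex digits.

Key decimal bytes [111, 144, 90, 94] = 6f 90 5a 5e is 4 bytes ≤ B = 6; zero-pad to 6 bytes: K' = 6f 90 5a 5e 00 00.
K' ⊕ ipad = 59 a6 6c 68 36 36.  K' ⊕ opad = 33 cc 06 02 5c 5c.
Inner input = (K'⊕ipad) ∥ m = 59 a6 6c 68 36 36 ∥ 30 e7 5b 5e ca.
Inner hash: sum = 89+166+108+104+54+54+48+231+91+94+202 = 1241 → 04 d9.
Outer input = (K'⊕opad) ∥ inner = 33 cc 06 02 5c 5c ∥ 04 d9.
Outer hash (tag): sum = 51+204+6+2+92+92+4+217 = 668 → 02 9c.

029c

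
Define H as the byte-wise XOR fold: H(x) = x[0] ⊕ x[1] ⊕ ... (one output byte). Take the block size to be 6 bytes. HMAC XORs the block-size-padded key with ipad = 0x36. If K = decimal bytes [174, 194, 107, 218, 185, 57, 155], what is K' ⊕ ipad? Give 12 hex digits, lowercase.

f03636363636

Key decimal bytes [174, 194, 107, 218, 185, 57, 155] = ae c2 6b da b9 39 9b is 7 bytes > B = 6, so hash it first: H(key) = c6, then zero-pad to 6 bytes: K' = c6 00 00 00 00 00.
XOR each byte with 0x36: c6⊕36=f0, 00⊕36=36, 00⊕36=36, 00⊕36=36, 00⊕36=36, 00⊕36=36.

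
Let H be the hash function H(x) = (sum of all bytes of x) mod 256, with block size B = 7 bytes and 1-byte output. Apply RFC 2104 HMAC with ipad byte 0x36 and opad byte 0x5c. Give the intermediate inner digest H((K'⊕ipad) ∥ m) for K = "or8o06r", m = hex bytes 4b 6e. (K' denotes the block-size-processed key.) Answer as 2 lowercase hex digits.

07

Key "or8o06r" = 6f 72 38 6f 30 36 72 is exactly B = 7 bytes: K' = 6f 72 38 6f 30 36 72.
K' ⊕ ipad = 59 44 0e 59 06 00 44.
Inner input = 59 44 0e 59 06 00 44 ∥ 4b 6e.
Inner hash: sum = 89+68+14+89+6+0+68+75+110 = 519; mod 256 = 7 → 07.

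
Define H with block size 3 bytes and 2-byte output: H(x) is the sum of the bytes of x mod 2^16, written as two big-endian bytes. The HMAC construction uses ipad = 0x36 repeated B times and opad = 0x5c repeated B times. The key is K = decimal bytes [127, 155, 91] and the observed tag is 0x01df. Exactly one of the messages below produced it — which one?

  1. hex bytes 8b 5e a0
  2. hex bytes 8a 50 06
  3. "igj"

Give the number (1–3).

Key decimal bytes [127, 155, 91] = 7f 9b 5b is exactly B = 3 bytes: K' = 7f 9b 5b.
K' ⊕ ipad = 49 ad 6d; K' ⊕ opad = 23 c7 07.
m1: inner = H(49 ad 6d 8b 5e a0) = 02 ec; tag = H(23 c7 07 02 ec) = 01df ← matches
m2: inner = H(49 ad 6d 8a 50 06) = 02 43; tag = H(23 c7 07 02 43) = 0136
m3: inner = H(49 ad 6d 69 67 6a) = 02 9d; tag = H(23 c7 07 02 9d) = 0190

1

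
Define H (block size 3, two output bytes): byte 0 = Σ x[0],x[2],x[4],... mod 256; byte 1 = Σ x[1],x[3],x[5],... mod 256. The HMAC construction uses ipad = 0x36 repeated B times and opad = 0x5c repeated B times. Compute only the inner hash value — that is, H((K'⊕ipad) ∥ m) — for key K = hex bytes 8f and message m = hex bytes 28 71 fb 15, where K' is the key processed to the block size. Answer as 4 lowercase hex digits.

7559

Key hex bytes 8f is 1 byte ≤ B = 3; zero-pad to 3 bytes: K' = 8f 00 00.
K' ⊕ ipad = b9 36 36.
Inner input = b9 36 36 ∥ 28 71 fb 15.
Inner hash: even-index sum = 373 mod 256 = 117; odd-index sum = 345 mod 256 = 89 → 75 59.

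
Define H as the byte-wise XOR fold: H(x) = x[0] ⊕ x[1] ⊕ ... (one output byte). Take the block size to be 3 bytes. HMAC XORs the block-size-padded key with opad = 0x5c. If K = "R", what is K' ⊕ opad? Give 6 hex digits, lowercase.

Key "R" = 52 is 1 byte ≤ B = 3; zero-pad to 3 bytes: K' = 52 00 00.
XOR each byte with 0x5c: 52⊕5c=0e, 00⊕5c=5c, 00⊕5c=5c.

0e5c5c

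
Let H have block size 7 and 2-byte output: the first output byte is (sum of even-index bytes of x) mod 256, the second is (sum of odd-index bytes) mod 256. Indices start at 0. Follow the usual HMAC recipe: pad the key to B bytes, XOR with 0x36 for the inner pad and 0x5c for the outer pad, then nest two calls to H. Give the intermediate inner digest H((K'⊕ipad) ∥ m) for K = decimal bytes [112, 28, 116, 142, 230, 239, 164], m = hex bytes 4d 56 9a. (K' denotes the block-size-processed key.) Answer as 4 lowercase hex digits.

40a2

Key decimal bytes [112, 28, 116, 142, 230, 239, 164] = 70 1c 74 8e e6 ef a4 is exactly B = 7 bytes: K' = 70 1c 74 8e e6 ef a4.
K' ⊕ ipad = 46 2a 42 b8 d0 d9 92.
Inner input = 46 2a 42 b8 d0 d9 92 ∥ 4d 56 9a.
Inner hash: even-index sum = 576 mod 256 = 64; odd-index sum = 674 mod 256 = 162 → 40 a2.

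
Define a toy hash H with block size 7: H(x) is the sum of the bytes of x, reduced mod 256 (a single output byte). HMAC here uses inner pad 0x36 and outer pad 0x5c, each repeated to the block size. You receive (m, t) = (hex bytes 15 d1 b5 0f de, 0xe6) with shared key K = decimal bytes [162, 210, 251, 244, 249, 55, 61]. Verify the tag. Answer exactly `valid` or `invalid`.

invalid

Key decimal bytes [162, 210, 251, 244, 249, 55, 61] = a2 d2 fb f4 f9 37 3d is exactly B = 7 bytes: K' = a2 d2 fb f4 f9 37 3d.
K' ⊕ ipad = 94 e4 cd c2 cf 01 0b; K' ⊕ opad = fe 8e a7 a8 a5 6b 61.
Inner hash: sum = 148+228+205+194+207+1+11+21+209+181+15+222 = 1642; mod 256 = 106 → 6a.
Outer hash (recomputed tag): sum = 254+142+167+168+165+107+97+106 = 1206; mod 256 = 182 → b6.
Recomputed tag = b6; claimed = e6 → mismatch.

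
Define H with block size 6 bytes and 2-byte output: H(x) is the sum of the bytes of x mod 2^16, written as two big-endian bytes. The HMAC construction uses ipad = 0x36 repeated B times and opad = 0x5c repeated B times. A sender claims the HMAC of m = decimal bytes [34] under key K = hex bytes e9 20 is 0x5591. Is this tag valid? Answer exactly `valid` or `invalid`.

Key hex bytes e9 20 is 2 bytes ≤ B = 6; zero-pad to 6 bytes: K' = e9 20 00 00 00 00.
K' ⊕ ipad = df 16 36 36 36 36; K' ⊕ opad = b5 7c 5c 5c 5c 5c.
Inner hash: sum = 223+22+54+54+54+54+34 = 495 → 01 ef.
Outer hash (recomputed tag): sum = 181+124+92+92+92+92+1+239 = 913 → 03 91.
Recomputed tag = 0391; claimed = 5591 → mismatch.

invalid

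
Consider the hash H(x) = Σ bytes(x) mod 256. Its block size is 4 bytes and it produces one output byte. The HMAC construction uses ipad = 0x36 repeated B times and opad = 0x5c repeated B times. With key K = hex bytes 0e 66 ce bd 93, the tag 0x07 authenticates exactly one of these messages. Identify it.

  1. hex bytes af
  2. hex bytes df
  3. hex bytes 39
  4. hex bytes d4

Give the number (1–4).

Key hex bytes 0e 66 ce bd 93 is 5 bytes > B = 4, so hash it first: H(key) = 92, then zero-pad to 4 bytes: K' = 92 00 00 00.
K' ⊕ ipad = a4 36 36 36; K' ⊕ opad = ce 5c 5c 5c.
m1: inner = H(a4 36 36 36 af) = f5; tag = H(ce 5c 5c 5c f5) = d7
m2: inner = H(a4 36 36 36 df) = 25; tag = H(ce 5c 5c 5c 25) = 07 ← matches
m3: inner = H(a4 36 36 36 39) = 7f; tag = H(ce 5c 5c 5c 7f) = 61
m4: inner = H(a4 36 36 36 d4) = 1a; tag = H(ce 5c 5c 5c 1a) = fc

2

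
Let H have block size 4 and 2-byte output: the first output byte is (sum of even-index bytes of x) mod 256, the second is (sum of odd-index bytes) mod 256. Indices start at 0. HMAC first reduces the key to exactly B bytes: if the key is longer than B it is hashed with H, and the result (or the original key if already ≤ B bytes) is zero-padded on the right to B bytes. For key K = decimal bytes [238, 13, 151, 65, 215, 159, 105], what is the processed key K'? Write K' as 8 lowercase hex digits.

c5ed0000

|K| = 7 > B = 4, so first hash the key.
H(K): even-index sum = 709 mod 256 = 197; odd-index sum = 237 mod 256 = 237 → c5 ed.
Zero-pad H(K) = c5 ed to 4 bytes: K' = c5 ed 00 00.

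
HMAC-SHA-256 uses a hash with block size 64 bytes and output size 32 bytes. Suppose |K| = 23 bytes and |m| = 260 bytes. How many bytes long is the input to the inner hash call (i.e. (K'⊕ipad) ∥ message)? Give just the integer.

Key is 23 ≤ 64 bytes, zero-padded: |K'| = 64.
Inner input = (K'⊕ipad) ∥ m → 64 + 260 = 324 bytes.

324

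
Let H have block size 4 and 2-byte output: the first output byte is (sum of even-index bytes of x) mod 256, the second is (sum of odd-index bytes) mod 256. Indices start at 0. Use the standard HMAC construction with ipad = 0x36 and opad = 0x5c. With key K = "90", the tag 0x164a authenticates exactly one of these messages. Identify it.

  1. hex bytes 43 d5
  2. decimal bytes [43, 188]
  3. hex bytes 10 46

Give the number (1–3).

Key "90" = 39 30 is 2 bytes ≤ B = 4; zero-pad to 4 bytes: K' = 39 30 00 00.
K' ⊕ ipad = 0f 06 36 36; K' ⊕ opad = 65 6c 5c 5c.
m1: inner = H(0f 06 36 36 43 d5) = 88 11; tag = H(65 6c 5c 5c 88 11) = 49d9
m2: inner = H(0f 06 36 36 2b bc) = 70 f8; tag = H(65 6c 5c 5c 70 f8) = 31c0
m3: inner = H(0f 06 36 36 10 46) = 55 82; tag = H(65 6c 5c 5c 55 82) = 164a ← matches

3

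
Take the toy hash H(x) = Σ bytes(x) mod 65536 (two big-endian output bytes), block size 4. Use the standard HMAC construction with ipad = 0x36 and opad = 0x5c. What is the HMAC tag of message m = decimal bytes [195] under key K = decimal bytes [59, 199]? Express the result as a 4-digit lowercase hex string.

01e9

Key decimal bytes [59, 199] = 3b c7 is 2 bytes ≤ B = 4; zero-pad to 4 bytes: K' = 3b c7 00 00.
K' ⊕ ipad = 0d f1 36 36.  K' ⊕ opad = 67 9b 5c 5c.
Inner input = (K'⊕ipad) ∥ m = 0d f1 36 36 ∥ c3.
Inner hash: sum = 13+241+54+54+195 = 557 → 02 2d.
Outer input = (K'⊕opad) ∥ inner = 67 9b 5c 5c ∥ 02 2d.
Outer hash (tag): sum = 103+155+92+92+2+45 = 489 → 01 e9.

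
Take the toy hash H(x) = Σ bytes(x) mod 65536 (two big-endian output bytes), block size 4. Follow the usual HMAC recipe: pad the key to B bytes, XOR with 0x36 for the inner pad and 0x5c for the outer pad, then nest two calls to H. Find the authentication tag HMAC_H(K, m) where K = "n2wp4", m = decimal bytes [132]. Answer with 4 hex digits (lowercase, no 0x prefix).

Key "n2wp4" = 6e 32 77 70 34 is 5 bytes > B = 4, so hash it first: H(key) = 01 bb, then zero-pad to 4 bytes: K' = 01 bb 00 00.
K' ⊕ ipad = 37 8d 36 36.  K' ⊕ opad = 5d e7 5c 5c.
Inner input = (K'⊕ipad) ∥ m = 37 8d 36 36 ∥ 84.
Inner hash: sum = 55+141+54+54+132 = 436 → 01 b4.
Outer input = (K'⊕opad) ∥ inner = 5d e7 5c 5c ∥ 01 b4.
Outer hash (tag): sum = 93+231+92+92+1+180 = 689 → 02 b1.

02b1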